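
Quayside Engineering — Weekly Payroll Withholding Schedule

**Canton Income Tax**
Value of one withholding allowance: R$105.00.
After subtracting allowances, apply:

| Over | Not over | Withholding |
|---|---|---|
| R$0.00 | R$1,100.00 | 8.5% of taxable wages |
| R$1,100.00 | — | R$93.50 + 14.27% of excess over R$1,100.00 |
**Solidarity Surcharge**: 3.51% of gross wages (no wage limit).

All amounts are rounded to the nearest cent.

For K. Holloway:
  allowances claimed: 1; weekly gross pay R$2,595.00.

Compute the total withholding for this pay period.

Canton Income Tax: taxable = R$2,595.00 − 1×R$105.00 = R$2,490.00
  R$93.50 + 14.27% × (R$2,490.00 − R$1,100.00) = R$93.50 + 14.27% × R$1,390.00 = R$291.85
Solidarity Surcharge: 3.51% × R$2,595.00 = R$91.08
Total: R$291.85 + R$91.08 = R$382.93

R$382.93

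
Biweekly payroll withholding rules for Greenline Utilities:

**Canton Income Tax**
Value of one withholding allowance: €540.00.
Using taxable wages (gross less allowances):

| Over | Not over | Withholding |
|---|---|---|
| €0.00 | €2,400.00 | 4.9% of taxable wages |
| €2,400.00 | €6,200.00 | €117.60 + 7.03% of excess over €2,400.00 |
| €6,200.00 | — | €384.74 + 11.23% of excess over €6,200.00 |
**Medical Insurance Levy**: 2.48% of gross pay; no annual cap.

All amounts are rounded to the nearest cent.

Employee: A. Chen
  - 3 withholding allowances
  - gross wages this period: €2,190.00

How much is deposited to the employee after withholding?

€2,107.76

Canton Income Tax: taxable = €2,190.00 − 3×€540.00 = €570.00
  4.9% × €570.00 = €27.93
Medical Insurance Levy: 2.48% × €2,190.00 = €54.31
Total withheld: €27.93 + €54.31 = €82.24
Net pay: €2,190.00 − €82.24 = €2,107.76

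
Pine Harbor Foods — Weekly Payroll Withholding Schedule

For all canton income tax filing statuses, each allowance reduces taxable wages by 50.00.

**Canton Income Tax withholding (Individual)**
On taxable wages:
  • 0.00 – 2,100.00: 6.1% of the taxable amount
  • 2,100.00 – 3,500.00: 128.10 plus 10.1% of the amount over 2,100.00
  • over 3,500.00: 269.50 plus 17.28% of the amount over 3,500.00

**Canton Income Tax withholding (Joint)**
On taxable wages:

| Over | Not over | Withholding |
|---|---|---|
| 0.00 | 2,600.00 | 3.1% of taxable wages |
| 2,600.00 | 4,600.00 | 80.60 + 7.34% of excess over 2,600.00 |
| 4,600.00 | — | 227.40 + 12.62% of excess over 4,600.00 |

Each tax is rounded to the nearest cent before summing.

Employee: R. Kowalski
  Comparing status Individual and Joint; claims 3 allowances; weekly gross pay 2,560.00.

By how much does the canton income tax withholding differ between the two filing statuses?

84.70

Canton Income Tax (Individual): taxable = 2,560.00 − 3×50.00 = 2,410.00
  128.10 + 10.1% × (2,410.00 − 2,100.00) = 128.10 + 10.1% × 310.00 = 159.41
Canton Income Tax (Joint): taxable = 2,560.00 − 3×50.00 = 2,410.00
  3.1% × 2,410.00 = 74.71
Difference: |159.41 − 74.71| = 84.70 (higher under Individual)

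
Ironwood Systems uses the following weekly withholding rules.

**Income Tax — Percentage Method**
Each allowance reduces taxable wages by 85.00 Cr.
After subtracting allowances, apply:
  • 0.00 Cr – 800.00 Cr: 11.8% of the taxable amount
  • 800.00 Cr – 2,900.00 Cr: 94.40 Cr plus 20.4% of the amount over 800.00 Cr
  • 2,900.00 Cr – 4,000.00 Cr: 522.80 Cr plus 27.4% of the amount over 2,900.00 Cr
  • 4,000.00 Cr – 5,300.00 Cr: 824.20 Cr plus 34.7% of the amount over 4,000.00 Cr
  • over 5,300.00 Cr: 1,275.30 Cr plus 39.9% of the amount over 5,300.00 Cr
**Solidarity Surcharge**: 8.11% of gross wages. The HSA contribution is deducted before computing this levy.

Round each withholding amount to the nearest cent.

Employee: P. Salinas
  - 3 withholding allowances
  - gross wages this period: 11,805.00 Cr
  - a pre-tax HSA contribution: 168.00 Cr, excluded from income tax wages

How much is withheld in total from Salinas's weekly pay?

Income Tax: taxable = 11,805.00 Cr − 168.00 Cr − 3×85.00 Cr = 11,382.00 Cr
  1,275.30 Cr + 39.9% × (11,382.00 Cr − 5,300.00 Cr) = 1,275.30 Cr + 39.9% × 6,082.00 Cr = 3,702.02 Cr
Solidarity Surcharge: 8.11% × 11,637.00 Cr = 943.76 Cr
Total: 3,702.02 Cr + 943.76 Cr = 4,645.78 Cr

4,645.78 Cr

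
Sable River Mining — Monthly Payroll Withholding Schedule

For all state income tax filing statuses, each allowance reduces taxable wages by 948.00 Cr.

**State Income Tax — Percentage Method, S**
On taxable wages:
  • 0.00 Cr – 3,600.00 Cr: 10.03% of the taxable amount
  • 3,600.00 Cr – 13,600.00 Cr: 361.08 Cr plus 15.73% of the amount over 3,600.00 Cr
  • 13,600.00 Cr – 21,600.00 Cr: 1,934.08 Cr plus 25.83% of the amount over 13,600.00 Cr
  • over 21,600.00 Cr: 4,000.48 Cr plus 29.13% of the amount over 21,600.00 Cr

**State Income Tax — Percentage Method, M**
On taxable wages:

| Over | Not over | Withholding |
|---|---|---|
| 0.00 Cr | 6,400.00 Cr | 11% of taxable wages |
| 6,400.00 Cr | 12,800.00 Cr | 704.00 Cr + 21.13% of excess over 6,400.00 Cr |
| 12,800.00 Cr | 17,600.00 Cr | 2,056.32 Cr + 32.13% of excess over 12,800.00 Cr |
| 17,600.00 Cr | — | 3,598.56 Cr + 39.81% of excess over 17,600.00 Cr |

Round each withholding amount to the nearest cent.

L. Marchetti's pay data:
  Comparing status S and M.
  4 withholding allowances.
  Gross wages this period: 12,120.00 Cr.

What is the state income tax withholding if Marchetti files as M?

1,111.39 Cr

State Income Tax (M): taxable = 12,120.00 Cr − 4×948.00 Cr = 8,328.00 Cr
  704.00 Cr + 21.13% × (8,328.00 Cr − 6,400.00 Cr) = 704.00 Cr + 21.13% × 1,928.00 Cr = 1,111.39 Cr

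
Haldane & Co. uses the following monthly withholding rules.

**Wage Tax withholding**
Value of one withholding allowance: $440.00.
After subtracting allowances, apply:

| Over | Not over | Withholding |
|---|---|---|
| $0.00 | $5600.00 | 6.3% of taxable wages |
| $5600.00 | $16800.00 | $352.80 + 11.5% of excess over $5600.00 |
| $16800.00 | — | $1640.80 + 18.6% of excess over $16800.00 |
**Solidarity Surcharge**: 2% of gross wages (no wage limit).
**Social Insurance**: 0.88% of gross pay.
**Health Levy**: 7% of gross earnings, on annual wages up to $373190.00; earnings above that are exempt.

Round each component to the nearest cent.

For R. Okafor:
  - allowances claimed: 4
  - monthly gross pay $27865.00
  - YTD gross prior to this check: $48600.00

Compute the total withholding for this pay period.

Wage Tax: taxable = $27865.00 − 4×$440.00 = $26105.00
  $1640.80 + 18.6% × ($26105.00 − $16800.00) = $1640.80 + 18.6% × $9305.00 = $3371.53
Solidarity Surcharge: 2% × $27865.00 = $557.30
Social Insurance: 0.88% × $27865.00 = $245.21
Health Levy: 7% × $27865.00 = $1950.55
Total: $3371.53 + $557.30 + $245.21 + $1950.55 = $6124.59

$6124.59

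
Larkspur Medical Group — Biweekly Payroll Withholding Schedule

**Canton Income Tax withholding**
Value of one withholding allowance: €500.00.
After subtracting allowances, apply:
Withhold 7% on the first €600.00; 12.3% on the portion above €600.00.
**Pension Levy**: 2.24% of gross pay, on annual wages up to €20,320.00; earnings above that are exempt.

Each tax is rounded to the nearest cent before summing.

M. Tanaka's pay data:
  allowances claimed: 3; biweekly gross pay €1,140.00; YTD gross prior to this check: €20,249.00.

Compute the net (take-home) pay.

€1,138.41

Canton Income Tax: taxable = €1,140.00 − 3×€500.00 = €-360.00
  Taxable ≤ 0 → €0.00
Pension Levy: cap €20,320.00 − YTD €20,249.00 = €71.00 subject; 2.24% × €71.00 = €1.59
Total withheld: €0.00 + €1.59 = €1.59
Net pay: €1,140.00 − €1.59 = €1,138.41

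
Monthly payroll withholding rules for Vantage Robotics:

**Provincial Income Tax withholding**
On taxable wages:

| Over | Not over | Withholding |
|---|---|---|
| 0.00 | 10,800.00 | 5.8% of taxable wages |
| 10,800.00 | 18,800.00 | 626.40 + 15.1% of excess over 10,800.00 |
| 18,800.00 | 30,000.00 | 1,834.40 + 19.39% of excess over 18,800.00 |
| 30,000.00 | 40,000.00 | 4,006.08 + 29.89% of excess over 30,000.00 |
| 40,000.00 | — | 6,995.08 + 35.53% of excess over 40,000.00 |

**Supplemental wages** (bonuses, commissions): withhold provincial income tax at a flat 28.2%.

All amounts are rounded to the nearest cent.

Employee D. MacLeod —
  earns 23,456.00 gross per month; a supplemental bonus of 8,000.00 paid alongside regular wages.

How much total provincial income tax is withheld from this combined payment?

Provincial Income Tax: taxable = 23,456.00
  1,834.40 + 19.39% × (23,456.00 − 18,800.00) = 1,834.40 + 19.39% × 4,656.00 = 2,737.20
Supplemental (28.2% flat on bonus): 28.2% × 8,000.00 = 2,256.00
Total provincial income tax: 2,737.20 + 2,256.00 = 4,993.20

4,993.20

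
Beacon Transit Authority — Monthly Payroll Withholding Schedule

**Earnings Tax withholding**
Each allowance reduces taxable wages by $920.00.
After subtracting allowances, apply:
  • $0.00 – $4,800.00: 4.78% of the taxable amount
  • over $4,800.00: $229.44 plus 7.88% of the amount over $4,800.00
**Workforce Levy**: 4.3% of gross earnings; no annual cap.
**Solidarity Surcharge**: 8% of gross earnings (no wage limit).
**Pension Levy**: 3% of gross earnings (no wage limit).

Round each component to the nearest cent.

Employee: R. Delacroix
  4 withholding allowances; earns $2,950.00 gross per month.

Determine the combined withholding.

$451.35

Earnings Tax: taxable = $2,950.00 − 4×$920.00 = $-730.00
  Taxable ≤ 0 → $0.00
Workforce Levy: 4.3% × $2,950.00 = $126.85
Solidarity Surcharge: 8% × $2,950.00 = $236.00
Pension Levy: 3% × $2,950.00 = $88.50
Total: $0.00 + $126.85 + $236.00 + $88.50 = $451.35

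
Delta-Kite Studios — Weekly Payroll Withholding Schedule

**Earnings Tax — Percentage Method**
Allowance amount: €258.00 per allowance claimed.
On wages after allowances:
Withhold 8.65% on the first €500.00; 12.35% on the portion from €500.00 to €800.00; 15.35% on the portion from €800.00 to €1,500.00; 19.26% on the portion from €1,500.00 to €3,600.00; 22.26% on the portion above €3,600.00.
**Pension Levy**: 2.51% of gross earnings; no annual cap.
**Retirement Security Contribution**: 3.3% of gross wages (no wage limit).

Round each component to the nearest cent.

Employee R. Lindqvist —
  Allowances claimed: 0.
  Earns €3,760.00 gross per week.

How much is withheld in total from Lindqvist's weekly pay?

€846.29

Earnings Tax: taxable = €3,760.00
  €592.21 + 22.26% × (€3,760.00 − €3,600.00) = €592.21 + 22.26% × €160.00 = €627.83
Pension Levy: 2.51% × €3,760.00 = €94.38
Retirement Security Contribution: 3.3% × €3,760.00 = €124.08
Total: €627.83 + €94.38 + €124.08 = €846.29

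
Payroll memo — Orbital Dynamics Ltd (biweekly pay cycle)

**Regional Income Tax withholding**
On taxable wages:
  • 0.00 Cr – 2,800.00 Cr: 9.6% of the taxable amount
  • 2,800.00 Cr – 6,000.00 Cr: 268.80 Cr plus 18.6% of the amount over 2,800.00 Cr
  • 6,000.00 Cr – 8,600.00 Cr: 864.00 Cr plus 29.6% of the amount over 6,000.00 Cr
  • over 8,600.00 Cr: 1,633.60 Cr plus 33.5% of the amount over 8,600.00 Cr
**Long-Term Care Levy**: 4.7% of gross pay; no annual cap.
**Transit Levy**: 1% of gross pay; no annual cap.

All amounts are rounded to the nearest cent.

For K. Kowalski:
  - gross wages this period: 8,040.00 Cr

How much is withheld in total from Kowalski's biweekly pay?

Regional Income Tax: taxable = 8,040.00 Cr
  864.00 Cr + 29.6% × (8,040.00 Cr − 6,000.00 Cr) = 864.00 Cr + 29.6% × 2,040.00 Cr = 1,467.84 Cr
Long-Term Care Levy: 4.7% × 8,040.00 Cr = 377.88 Cr
Transit Levy: 1% × 8,040.00 Cr = 80.40 Cr
Total: 1,467.84 Cr + 377.88 Cr + 80.40 Cr = 1,926.12 Cr

1,926.12 Cr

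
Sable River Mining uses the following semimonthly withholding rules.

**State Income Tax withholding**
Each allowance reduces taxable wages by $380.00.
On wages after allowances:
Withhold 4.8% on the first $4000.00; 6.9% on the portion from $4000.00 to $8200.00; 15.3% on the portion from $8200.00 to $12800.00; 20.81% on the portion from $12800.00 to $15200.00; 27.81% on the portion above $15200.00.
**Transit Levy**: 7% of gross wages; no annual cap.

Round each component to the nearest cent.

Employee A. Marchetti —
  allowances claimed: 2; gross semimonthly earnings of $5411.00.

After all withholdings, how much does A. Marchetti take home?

State Income Tax: taxable = $5411.00 − 2×$380.00 = $4651.00
  $192.00 + 6.9% × ($4651.00 − $4000.00) = $192.00 + 6.9% × $651.00 = $236.92
Transit Levy: 7% × $5411.00 = $378.77
Total withheld: $236.92 + $378.77 = $615.69
Net pay: $5411.00 − $615.69 = $4795.31

$4795.31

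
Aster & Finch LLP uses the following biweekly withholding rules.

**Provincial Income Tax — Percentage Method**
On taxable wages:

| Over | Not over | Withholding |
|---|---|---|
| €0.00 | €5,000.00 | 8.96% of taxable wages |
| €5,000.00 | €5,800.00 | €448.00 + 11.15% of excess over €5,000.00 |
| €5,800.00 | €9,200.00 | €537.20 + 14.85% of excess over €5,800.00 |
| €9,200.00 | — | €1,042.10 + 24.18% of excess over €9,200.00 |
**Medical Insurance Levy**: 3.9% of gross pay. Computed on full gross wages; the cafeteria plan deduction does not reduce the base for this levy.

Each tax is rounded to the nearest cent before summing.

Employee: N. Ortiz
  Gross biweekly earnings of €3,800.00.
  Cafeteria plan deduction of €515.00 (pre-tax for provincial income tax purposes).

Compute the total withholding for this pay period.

€442.54

Provincial Income Tax: taxable = €3,800.00 − €515.00 = €3,285.00
  8.96% × €3,285.00 = €294.34
Medical Insurance Levy: 3.9% × €3,800.00 = €148.20
Total: €294.34 + €148.20 = €442.54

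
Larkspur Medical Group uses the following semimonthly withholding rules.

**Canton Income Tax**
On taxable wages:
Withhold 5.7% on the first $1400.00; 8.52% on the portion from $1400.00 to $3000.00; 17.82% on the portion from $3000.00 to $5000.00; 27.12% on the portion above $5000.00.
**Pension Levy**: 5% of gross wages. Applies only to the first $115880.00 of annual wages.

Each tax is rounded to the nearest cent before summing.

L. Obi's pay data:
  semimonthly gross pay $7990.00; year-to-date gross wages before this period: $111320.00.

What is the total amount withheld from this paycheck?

$1611.41

Canton Income Tax: taxable = $7990.00
  $572.52 + 27.12% × ($7990.00 − $5000.00) = $572.52 + 27.12% × $2990.00 = $1383.41
Pension Levy: cap $115880.00 − YTD $111320.00 = $4560.00 subject; 5% × $4560.00 = $228.00
Total: $1383.41 + $228.00 = $1611.41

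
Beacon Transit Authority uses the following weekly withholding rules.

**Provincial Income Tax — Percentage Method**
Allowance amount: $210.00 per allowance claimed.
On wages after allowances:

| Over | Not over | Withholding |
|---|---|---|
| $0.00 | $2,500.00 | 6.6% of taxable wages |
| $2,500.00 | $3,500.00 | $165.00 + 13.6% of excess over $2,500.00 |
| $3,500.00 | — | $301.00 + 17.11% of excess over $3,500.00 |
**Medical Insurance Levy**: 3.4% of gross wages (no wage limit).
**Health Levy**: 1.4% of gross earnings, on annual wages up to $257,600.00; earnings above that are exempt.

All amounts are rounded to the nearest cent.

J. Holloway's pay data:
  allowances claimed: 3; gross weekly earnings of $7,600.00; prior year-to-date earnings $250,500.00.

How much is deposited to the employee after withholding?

Provincial Income Tax: taxable = $7,600.00 − 3×$210.00 = $6,970.00
  $301.00 + 17.11% × ($6,970.00 − $3,500.00) = $301.00 + 17.11% × $3,470.00 = $894.72
Medical Insurance Levy: 3.4% × $7,600.00 = $258.40
Health Levy: cap $257,600.00 − YTD $250,500.00 = $7,100.00 subject; 1.4% × $7,100.00 = $99.40
Total withheld: $894.72 + $258.40 + $99.40 = $1,252.52
Net pay: $7,600.00 − $1,252.52 = $6,347.48

$6,347.48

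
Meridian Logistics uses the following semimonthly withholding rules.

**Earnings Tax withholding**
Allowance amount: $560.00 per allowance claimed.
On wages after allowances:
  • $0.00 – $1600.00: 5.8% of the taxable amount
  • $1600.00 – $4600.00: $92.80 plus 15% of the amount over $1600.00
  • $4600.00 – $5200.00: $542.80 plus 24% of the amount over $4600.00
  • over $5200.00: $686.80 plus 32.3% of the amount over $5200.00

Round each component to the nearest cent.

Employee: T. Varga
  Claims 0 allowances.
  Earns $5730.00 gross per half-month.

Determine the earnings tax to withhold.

$857.99

Earnings Tax: taxable = $5730.00
  $686.80 + 32.3% × ($5730.00 − $5200.00) = $686.80 + 32.3% × $530.00 = $857.99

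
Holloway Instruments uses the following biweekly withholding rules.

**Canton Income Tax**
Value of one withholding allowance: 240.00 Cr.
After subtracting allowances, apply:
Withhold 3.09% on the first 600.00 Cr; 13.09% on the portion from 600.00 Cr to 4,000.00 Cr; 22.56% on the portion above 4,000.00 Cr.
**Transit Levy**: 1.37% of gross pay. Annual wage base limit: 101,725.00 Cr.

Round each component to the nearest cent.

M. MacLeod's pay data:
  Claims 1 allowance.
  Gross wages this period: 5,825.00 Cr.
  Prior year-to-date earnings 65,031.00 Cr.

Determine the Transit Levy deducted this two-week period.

79.80 Cr

Transit Levy: 1.37% × 5,825.00 Cr = 79.80 Cr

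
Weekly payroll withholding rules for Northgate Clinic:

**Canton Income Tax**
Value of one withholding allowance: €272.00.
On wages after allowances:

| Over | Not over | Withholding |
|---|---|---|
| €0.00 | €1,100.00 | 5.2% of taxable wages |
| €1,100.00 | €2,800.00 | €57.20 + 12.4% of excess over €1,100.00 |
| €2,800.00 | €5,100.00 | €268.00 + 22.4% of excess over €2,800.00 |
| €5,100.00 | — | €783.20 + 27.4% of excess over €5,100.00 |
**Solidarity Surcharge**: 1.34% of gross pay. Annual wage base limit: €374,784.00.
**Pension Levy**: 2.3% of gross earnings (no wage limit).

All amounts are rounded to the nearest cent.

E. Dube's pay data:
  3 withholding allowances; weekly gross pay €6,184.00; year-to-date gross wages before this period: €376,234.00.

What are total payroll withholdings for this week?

Canton Income Tax: taxable = €6,184.00 − 3×€272.00 = €5,368.00
  €783.20 + 27.4% × (€5,368.00 − €5,100.00) = €783.20 + 27.4% × €268.00 = €856.63
Solidarity Surcharge: YTD €376,234.00 ≥ cap €374,784.00 → €0.00
Pension Levy: 2.3% × €6,184.00 = €142.23
Total: €856.63 + €0.00 + €142.23 = €998.86

€998.86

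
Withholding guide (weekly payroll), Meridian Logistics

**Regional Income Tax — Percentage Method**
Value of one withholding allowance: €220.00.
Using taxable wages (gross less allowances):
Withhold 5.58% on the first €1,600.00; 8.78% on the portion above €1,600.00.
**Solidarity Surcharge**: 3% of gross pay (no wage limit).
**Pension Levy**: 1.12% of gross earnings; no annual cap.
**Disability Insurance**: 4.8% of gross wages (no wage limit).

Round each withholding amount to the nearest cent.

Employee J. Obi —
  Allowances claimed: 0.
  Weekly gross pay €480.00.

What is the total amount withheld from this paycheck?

€69.60

Regional Income Tax: taxable = €480.00
  5.58% × €480.00 = €26.78
Solidarity Surcharge: 3% × €480.00 = €14.40
Pension Levy: 1.12% × €480.00 = €5.38
Disability Insurance: 4.8% × €480.00 = €23.04
Total: €26.78 + €14.40 + €5.38 + €23.04 = €69.60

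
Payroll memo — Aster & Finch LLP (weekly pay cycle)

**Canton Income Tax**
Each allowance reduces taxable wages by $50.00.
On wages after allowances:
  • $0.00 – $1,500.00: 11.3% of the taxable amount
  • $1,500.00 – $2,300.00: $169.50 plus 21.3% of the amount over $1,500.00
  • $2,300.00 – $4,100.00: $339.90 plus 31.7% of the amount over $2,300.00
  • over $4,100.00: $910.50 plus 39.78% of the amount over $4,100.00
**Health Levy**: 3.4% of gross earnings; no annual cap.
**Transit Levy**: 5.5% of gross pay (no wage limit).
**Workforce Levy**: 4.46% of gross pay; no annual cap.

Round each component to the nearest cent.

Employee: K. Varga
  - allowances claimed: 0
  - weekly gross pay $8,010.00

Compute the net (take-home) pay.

Canton Income Tax: taxable = $8,010.00
  $910.50 + 39.78% × ($8,010.00 − $4,100.00) = $910.50 + 39.78% × $3,910.00 = $2,465.90
Health Levy: 3.4% × $8,010.00 = $272.34
Transit Levy: 5.5% × $8,010.00 = $440.55
Workforce Levy: 4.46% × $8,010.00 = $357.25
Total withheld: $2,465.90 + $272.34 + $440.55 + $357.25 = $3,536.04
Net pay: $8,010.00 − $3,536.04 = $4,473.96

$4,473.96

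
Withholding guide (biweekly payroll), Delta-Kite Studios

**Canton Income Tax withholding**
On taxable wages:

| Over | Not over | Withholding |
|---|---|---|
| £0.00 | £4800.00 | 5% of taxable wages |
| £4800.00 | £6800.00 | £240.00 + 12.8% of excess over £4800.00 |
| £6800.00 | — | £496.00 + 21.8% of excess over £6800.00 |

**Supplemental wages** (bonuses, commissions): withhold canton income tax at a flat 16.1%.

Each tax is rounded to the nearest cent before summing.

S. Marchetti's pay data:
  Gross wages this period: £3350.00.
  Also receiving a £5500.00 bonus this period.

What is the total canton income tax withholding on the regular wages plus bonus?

£1053.00

Canton Income Tax: taxable = £3350.00
  5% × £3350.00 = £167.50
Supplemental (16.1% flat on bonus): 16.1% × £5500.00 = £885.50
Total canton income tax: £167.50 + £885.50 = £1053.00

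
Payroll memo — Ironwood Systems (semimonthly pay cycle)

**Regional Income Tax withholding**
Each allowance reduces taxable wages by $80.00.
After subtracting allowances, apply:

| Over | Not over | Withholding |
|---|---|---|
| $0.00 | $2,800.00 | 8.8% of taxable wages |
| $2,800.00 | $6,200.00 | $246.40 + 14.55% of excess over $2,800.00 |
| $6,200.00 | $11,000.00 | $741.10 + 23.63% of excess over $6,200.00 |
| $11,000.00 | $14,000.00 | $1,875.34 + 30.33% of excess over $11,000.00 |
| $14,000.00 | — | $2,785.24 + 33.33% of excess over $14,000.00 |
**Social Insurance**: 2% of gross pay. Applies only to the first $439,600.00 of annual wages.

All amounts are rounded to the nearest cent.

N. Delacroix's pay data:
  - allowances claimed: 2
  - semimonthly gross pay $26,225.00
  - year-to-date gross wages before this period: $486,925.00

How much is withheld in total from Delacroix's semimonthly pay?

Regional Income Tax: taxable = $26,225.00 − 2×$80.00 = $26,065.00
  $2,785.24 + 33.33% × ($26,065.00 − $14,000.00) = $2,785.24 + 33.33% × $12,065.00 = $6,806.50
Social Insurance: YTD $486,925.00 ≥ cap $439,600.00 → $0.00
Total: $6,806.50 + $0.00 = $6,806.50

$6,806.50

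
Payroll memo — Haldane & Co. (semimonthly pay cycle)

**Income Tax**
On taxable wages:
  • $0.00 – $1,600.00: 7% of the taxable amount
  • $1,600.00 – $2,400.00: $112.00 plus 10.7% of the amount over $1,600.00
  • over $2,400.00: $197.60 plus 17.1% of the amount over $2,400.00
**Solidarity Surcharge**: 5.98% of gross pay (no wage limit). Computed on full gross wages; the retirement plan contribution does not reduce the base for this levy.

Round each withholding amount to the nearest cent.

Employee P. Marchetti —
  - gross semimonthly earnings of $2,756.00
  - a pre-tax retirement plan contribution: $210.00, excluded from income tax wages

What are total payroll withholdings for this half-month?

Income Tax: taxable = $2,756.00 − $210.00 = $2,546.00
  $197.60 + 17.1% × ($2,546.00 − $2,400.00) = $197.60 + 17.1% × $146.00 = $222.57
Solidarity Surcharge: 5.98% × $2,756.00 = $164.81
Total: $222.57 + $164.81 = $387.38

$387.38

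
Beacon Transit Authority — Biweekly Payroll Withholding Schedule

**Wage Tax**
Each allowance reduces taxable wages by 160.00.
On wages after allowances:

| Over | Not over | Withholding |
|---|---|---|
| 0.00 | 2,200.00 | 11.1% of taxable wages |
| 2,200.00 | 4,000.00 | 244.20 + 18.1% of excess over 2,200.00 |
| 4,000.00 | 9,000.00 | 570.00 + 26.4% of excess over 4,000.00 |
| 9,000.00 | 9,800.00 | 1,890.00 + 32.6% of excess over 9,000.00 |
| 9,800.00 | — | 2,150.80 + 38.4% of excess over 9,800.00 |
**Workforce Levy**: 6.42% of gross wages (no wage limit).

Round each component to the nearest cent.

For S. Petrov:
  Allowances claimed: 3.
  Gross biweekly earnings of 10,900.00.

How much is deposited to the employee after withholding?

7,811.34

Wage Tax: taxable = 10,900.00 − 3×160.00 = 10,420.00
  2,150.80 + 38.4% × (10,420.00 − 9,800.00) = 2,150.80 + 38.4% × 620.00 = 2,388.88
Workforce Levy: 6.42% × 10,900.00 = 699.78
Total withheld: 2,388.88 + 699.78 = 3,088.66
Net pay: 10,900.00 − 3,088.66 = 7,811.34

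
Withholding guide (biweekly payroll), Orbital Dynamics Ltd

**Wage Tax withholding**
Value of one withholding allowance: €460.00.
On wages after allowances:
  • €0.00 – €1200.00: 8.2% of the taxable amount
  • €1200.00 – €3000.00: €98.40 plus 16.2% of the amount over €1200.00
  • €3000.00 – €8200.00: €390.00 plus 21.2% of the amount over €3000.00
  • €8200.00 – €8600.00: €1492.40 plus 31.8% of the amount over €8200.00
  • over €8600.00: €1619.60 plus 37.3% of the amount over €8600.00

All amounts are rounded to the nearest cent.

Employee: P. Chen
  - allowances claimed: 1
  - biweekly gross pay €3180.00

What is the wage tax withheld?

€344.64

Wage Tax: taxable = €3180.00 − 1×€460.00 = €2720.00
  €98.40 + 16.2% × (€2720.00 − €1200.00) = €98.40 + 16.2% × €1520.00 = €344.64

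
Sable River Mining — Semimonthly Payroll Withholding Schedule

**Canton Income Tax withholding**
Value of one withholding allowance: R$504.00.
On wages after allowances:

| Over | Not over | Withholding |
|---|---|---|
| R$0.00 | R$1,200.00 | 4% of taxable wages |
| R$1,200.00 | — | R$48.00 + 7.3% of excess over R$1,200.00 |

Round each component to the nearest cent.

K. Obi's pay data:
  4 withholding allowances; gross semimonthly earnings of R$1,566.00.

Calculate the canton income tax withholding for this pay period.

R$0.00

Canton Income Tax: taxable = R$1,566.00 − 4×R$504.00 = R$-450.00
  Taxable ≤ 0 → R$0.00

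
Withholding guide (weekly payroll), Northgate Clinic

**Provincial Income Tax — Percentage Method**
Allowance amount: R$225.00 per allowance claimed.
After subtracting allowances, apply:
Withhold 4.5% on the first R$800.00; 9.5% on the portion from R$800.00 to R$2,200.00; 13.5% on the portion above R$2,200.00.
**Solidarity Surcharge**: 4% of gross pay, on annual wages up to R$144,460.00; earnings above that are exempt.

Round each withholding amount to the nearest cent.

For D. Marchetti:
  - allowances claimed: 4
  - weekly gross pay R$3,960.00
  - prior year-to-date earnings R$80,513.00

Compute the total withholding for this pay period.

R$443.50

Provincial Income Tax: taxable = R$3,960.00 − 4×R$225.00 = R$3,060.00
  R$169.00 + 13.5% × (R$3,060.00 − R$2,200.00) = R$169.00 + 13.5% × R$860.00 = R$285.10
Solidarity Surcharge: 4% × R$3,960.00 = R$158.40
Total: R$285.10 + R$158.40 = R$443.50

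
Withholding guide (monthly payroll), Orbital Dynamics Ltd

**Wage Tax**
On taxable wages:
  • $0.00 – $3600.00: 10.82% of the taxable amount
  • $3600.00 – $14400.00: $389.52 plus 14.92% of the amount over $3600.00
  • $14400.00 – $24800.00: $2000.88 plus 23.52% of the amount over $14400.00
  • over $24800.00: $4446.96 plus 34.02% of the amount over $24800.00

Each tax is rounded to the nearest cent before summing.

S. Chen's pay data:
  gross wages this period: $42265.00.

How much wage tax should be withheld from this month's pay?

$10388.55

Wage Tax: taxable = $42265.00
  $4446.96 + 34.02% × ($42265.00 − $24800.00) = $4446.96 + 34.02% × $17465.00 = $10388.55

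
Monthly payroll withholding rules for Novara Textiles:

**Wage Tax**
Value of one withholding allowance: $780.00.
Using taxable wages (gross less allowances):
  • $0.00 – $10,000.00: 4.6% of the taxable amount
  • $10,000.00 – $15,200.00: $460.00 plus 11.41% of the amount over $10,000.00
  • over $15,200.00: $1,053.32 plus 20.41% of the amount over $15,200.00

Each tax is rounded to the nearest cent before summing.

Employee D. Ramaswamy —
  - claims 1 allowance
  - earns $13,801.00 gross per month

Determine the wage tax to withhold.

Wage Tax: taxable = $13,801.00 − 1×$780.00 = $13,021.00
  $460.00 + 11.41% × ($13,021.00 − $10,000.00) = $460.00 + 11.41% × $3,021.00 = $804.70

$804.70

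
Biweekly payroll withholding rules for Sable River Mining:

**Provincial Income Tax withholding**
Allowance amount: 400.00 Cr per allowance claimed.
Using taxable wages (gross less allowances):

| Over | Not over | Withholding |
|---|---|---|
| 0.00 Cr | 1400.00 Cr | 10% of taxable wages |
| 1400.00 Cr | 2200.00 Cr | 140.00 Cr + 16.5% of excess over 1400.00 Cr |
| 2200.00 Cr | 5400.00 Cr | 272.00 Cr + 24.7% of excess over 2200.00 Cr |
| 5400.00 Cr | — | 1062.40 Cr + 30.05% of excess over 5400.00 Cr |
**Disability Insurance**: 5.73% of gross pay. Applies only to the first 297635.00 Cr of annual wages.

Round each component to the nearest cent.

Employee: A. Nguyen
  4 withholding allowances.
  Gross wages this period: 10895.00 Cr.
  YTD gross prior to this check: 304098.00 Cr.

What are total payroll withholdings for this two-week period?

2232.85 Cr

Provincial Income Tax: taxable = 10895.00 Cr − 4×400.00 Cr = 9295.00 Cr
  1062.40 Cr + 30.05% × (9295.00 Cr − 5400.00 Cr) = 1062.40 Cr + 30.05% × 3895.00 Cr = 2232.85 Cr
Disability Insurance: YTD 304098.00 Cr ≥ cap 297635.00 Cr → 0.00 Cr
Total: 2232.85 Cr + 0.00 Cr = 2232.85 Cr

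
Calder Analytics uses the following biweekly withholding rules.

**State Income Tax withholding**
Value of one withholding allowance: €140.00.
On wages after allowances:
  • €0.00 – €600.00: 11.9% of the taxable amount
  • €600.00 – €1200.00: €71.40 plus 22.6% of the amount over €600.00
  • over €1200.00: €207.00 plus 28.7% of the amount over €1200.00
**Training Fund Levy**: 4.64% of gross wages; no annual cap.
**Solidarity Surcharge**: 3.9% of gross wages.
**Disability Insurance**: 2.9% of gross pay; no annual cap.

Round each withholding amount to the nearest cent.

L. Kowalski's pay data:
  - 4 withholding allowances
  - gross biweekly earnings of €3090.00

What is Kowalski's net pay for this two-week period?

€2147.79

State Income Tax: taxable = €3090.00 − 4×€140.00 = €2530.00
  €207.00 + 28.7% × (€2530.00 − €1200.00) = €207.00 + 28.7% × €1330.00 = €588.71
Training Fund Levy: 4.64% × €3090.00 = €143.38
Solidarity Surcharge: 3.9% × €3090.00 = €120.51
Disability Insurance: 2.9% × €3090.00 = €89.61
Total withheld: €588.71 + €143.38 + €120.51 + €89.61 = €942.21
Net pay: €3090.00 − €942.21 = €2147.79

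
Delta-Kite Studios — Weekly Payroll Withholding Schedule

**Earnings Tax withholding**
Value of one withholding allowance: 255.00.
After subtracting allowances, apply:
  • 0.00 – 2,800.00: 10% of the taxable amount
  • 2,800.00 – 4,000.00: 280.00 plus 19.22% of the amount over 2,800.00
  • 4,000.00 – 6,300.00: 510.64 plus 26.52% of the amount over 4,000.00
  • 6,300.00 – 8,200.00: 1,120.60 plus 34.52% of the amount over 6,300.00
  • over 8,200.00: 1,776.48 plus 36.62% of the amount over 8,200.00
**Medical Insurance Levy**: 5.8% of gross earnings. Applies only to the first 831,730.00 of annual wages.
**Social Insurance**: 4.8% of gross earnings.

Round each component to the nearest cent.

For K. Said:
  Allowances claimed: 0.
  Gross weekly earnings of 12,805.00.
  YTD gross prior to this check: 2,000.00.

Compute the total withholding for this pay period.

Earnings Tax: taxable = 12,805.00
  1,776.48 + 36.62% × (12,805.00 − 8,200.00) = 1,776.48 + 36.62% × 4,605.00 = 3,462.83
Medical Insurance Levy: 5.8% × 12,805.00 = 742.69
Social Insurance: 4.8% × 12,805.00 = 614.64
Total: 3,462.83 + 742.69 + 614.64 = 4,820.16

4,820.16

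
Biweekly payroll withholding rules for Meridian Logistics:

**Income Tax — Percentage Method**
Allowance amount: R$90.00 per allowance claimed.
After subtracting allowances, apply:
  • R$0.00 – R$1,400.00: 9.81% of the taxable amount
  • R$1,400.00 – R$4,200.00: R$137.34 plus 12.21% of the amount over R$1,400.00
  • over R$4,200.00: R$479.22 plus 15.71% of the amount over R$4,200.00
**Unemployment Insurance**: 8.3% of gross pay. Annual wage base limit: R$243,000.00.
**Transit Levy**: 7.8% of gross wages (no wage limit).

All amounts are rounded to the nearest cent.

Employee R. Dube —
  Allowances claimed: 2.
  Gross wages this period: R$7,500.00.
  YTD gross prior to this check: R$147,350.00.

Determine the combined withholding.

R$2,176.87

Income Tax: taxable = R$7,500.00 − 2×R$90.00 = R$7,320.00
  R$479.22 + 15.71% × (R$7,320.00 − R$4,200.00) = R$479.22 + 15.71% × R$3,120.00 = R$969.37
Unemployment Insurance: 8.3% × R$7,500.00 = R$622.50
Transit Levy: 7.8% × R$7,500.00 = R$585.00
Total: R$969.37 + R$622.50 + R$585.00 = R$2,176.87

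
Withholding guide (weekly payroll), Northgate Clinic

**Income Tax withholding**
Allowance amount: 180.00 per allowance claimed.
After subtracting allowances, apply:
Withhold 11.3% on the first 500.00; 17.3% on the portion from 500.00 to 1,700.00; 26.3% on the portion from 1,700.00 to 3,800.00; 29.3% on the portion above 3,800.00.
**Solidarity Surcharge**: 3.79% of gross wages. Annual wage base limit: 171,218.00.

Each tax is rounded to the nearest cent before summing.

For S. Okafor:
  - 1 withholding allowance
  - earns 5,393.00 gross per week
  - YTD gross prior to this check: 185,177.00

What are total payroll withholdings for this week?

Income Tax: taxable = 5,393.00 − 1×180.00 = 5,213.00
  816.40 + 29.3% × (5,213.00 − 3,800.00) = 816.40 + 29.3% × 1,413.00 = 1,230.41
Solidarity Surcharge: YTD 185,177.00 ≥ cap 171,218.00 → 0.00
Total: 1,230.41 + 0.00 = 1,230.41

1,230.41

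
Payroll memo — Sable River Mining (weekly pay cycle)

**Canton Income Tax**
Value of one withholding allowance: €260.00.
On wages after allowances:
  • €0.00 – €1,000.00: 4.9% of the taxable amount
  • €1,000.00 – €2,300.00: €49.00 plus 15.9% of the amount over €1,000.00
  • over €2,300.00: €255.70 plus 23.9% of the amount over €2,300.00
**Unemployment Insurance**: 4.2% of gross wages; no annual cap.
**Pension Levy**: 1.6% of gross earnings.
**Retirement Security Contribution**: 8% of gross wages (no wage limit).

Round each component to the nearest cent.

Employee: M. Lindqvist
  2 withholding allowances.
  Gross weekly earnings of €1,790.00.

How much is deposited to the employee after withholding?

Canton Income Tax: taxable = €1,790.00 − 2×€260.00 = €1,270.00
  €49.00 + 15.9% × (€1,270.00 − €1,000.00) = €49.00 + 15.9% × €270.00 = €91.93
Unemployment Insurance: 4.2% × €1,790.00 = €75.18
Pension Levy: 1.6% × €1,790.00 = €28.64
Retirement Security Contribution: 8% × €1,790.00 = €143.20
Total withheld: €91.93 + €75.18 + €28.64 + €143.20 = €338.95
Net pay: €1,790.00 − €338.95 = €1,451.05

€1,451.05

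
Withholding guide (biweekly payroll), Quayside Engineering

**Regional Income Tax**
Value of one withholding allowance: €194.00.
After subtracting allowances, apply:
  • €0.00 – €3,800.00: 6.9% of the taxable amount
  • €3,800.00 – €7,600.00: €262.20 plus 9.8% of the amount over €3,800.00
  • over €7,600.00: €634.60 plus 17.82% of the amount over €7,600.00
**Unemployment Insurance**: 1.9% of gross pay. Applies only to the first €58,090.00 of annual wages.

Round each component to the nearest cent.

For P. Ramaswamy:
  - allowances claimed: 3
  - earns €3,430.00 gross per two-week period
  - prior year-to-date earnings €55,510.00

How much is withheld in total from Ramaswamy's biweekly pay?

€245.53

Regional Income Tax: taxable = €3,430.00 − 3×€194.00 = €2,848.00
  6.9% × €2,848.00 = €196.51
Unemployment Insurance: cap €58,090.00 − YTD €55,510.00 = €2,580.00 subject; 1.9% × €2,580.00 = €49.02
Total: €196.51 + €49.02 = €245.53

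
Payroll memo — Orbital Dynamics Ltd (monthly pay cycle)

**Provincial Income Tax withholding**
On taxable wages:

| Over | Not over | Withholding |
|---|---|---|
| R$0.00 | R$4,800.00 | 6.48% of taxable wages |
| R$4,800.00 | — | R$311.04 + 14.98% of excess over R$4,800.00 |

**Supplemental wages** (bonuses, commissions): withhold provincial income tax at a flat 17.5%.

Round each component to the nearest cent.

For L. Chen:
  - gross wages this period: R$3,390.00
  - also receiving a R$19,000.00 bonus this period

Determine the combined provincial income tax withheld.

R$3,544.67

Provincial Income Tax: taxable = R$3,390.00
  6.48% × R$3,390.00 = R$219.67
Supplemental (17.5% flat on bonus): 17.5% × R$19,000.00 = R$3,325.00
Total provincial income tax: R$219.67 + R$3,325.00 = R$3,544.67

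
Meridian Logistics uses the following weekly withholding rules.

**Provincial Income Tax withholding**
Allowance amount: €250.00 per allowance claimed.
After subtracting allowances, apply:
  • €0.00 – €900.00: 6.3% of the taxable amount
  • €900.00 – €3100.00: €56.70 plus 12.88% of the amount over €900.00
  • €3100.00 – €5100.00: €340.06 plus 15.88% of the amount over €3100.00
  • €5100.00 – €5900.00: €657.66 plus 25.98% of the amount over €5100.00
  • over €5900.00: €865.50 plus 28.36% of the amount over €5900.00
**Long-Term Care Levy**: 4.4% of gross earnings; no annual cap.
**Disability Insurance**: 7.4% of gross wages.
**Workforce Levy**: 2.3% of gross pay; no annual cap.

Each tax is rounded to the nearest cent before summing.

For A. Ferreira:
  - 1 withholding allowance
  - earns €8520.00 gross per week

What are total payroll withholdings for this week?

€2738.95

Provincial Income Tax: taxable = €8520.00 − 1×€250.00 = €8270.00
  €865.50 + 28.36% × (€8270.00 − €5900.00) = €865.50 + 28.36% × €2370.00 = €1537.63
Long-Term Care Levy: 4.4% × €8520.00 = €374.88
Disability Insurance: 7.4% × €8520.00 = €630.48
Workforce Levy: 2.3% × €8520.00 = €195.96
Total: €1537.63 + €374.88 + €630.48 + €195.96 = €2738.95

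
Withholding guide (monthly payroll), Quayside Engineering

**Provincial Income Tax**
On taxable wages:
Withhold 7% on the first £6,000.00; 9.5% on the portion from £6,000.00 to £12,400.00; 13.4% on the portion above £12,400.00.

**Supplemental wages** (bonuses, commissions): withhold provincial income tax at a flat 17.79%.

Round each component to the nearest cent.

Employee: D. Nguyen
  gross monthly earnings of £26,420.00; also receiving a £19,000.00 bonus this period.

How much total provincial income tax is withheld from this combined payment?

£6,286.78

Provincial Income Tax: taxable = £26,420.00
  £1,028.00 + 13.4% × (£26,420.00 − £12,400.00) = £1,028.00 + 13.4% × £14,020.00 = £2,906.68
Supplemental (17.79% flat on bonus): 17.79% × £19,000.00 = £3,380.10
Total provincial income tax: £2,906.68 + £3,380.10 = £6,286.78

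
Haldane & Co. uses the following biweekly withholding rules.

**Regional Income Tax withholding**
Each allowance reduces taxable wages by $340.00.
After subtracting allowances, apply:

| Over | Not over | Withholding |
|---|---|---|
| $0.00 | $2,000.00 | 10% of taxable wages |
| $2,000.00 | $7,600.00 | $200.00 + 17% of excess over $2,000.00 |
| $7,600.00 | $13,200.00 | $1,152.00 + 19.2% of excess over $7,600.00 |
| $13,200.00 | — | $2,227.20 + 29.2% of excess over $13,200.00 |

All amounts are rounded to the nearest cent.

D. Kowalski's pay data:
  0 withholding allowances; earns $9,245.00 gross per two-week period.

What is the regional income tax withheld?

Regional Income Tax: taxable = $9,245.00
  $1,152.00 + 19.2% × ($9,245.00 − $7,600.00) = $1,152.00 + 19.2% × $1,645.00 = $1,467.84

$1,467.84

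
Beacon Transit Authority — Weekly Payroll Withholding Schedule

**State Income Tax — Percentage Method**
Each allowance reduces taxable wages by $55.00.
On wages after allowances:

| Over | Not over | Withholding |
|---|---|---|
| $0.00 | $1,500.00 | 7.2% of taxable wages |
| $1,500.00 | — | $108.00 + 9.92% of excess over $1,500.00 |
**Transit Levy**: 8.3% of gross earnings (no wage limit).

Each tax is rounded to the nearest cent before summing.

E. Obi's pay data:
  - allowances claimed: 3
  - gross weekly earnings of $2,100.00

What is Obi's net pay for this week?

State Income Tax: taxable = $2,100.00 − 3×$55.00 = $1,935.00
  $108.00 + 9.92% × ($1,935.00 − $1,500.00) = $108.00 + 9.92% × $435.00 = $151.15
Transit Levy: 8.3% × $2,100.00 = $174.30
Total withheld: $151.15 + $174.30 = $325.45
Net pay: $2,100.00 − $325.45 = $1,774.55

$1,774.55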